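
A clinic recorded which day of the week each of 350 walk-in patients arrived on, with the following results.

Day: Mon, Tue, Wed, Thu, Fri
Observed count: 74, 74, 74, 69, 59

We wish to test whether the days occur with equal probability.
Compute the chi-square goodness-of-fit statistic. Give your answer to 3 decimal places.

2.429

Expected count for each of the 5 categories: 350/5 = 70.
Mon: (74 − 70)²/70 = 16/70 = 0.2286
Tue: (74 − 70)²/70 = 16/70 = 0.2286
Wed: (74 − 70)²/70 = 16/70 = 0.2286
Thu: (69 − 70)²/70 = 1/70 = 0.0143
Fri: (59 − 70)²/70 = 121/70 = 1.7286
Sum = 2.429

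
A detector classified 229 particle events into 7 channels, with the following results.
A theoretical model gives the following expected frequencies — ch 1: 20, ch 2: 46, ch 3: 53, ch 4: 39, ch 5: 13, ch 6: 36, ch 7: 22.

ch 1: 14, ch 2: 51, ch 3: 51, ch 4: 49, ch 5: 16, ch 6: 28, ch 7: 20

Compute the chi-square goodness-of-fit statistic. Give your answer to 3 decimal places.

cat         O        E   (O−E)²/E
ch 1       14       20     1.8000
ch 2       51       46     0.5435
ch 3       51       53     0.0755
ch 4       49       39     2.5641
ch 5       16       13     0.6923
ch 6       28       36     1.7778
ch 7       20       22     0.1818
Sum = 7.635

7.635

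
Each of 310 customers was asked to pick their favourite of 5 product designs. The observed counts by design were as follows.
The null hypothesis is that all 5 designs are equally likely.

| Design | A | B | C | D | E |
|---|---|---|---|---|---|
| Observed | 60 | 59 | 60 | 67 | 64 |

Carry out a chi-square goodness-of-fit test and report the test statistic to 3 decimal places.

Expected count for each of the 5 categories: 310/5 = 62.
A: (60 − 62)²/62 = 4/62 = 0.0645
B: (59 − 62)²/62 = 9/62 = 0.1452
C: (60 − 62)²/62 = 4/62 = 0.0645
D: (67 − 62)²/62 = 25/62 = 0.4032
E: (64 − 62)²/62 = 4/62 = 0.0645
Sum = 0.742

0.742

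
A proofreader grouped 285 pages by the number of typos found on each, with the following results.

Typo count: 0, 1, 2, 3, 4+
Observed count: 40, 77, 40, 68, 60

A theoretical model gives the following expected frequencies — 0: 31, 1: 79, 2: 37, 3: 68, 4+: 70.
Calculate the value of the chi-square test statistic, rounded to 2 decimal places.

0: (40 − 31)²/31 = 81/31 = 2.613
1: (77 − 79)²/79 = 4/79 = 0.051
2: (40 − 37)²/37 = 9/37 = 0.243
3: (68 − 68)²/68 = 0/68 = 0.000
4+: (60 − 70)²/70 = 100/70 = 1.429
Sum = 4.34

4.34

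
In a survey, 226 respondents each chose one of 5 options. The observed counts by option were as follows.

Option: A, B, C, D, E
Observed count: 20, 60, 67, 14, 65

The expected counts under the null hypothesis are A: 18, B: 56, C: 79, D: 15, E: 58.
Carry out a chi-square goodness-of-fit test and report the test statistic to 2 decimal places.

3.24

cat         O        E   (O−E)²/E
A          20       18      0.222
B          60       56      0.286
C          67       79      1.823
D          14       15      0.067
E          65       58      0.845
Sum = 3.24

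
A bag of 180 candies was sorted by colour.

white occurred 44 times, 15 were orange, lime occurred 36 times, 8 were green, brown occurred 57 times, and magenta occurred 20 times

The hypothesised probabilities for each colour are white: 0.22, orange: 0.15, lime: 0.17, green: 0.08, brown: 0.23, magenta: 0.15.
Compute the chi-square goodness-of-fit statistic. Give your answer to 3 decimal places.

17.313

Expected counts E_i = n·p_i: 180×0.22 = 39.6, 180×0.15 = 27, 180×0.17 = 30.6, 180×0.08 = 14.4, 180×0.23 = 41.4, 180×0.15 = 27.
white: (44 − 39.6)²/39.6 = 19.36/39.6 = 0.4889
orange: (15 − 27)²/27 = 144/27 = 5.3333
lime: (36 − 30.6)²/30.6 = 29.16/30.6 = 0.9529
green: (8 − 14.4)²/14.4 = 40.96/14.4 = 2.8444
brown: (57 − 41.4)²/41.4 = 243.36/41.4 = 5.8783
magenta: (20 − 27)²/27 = 49/27 = 1.8148
Sum = 17.313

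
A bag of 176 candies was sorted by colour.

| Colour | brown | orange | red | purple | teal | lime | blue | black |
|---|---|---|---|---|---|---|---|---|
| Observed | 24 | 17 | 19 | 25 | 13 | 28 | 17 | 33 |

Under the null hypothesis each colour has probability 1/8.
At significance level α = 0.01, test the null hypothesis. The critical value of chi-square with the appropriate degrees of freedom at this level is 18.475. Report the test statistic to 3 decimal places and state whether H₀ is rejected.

Expected count for each of the 8 categories: 176/8 = 22.
cat         O        E   (O−E)²/E
brown      24       22     0.1818
orange     17       22     1.1364
red        19       22     0.4091
purple     25       22     0.4091
teal       13       22     3.6818
lime       28       22     1.6364
blue       17       22     1.1364
black      33       22     5.5000
Sum = 14.091
df = 7. Since 14.091 < 18.475, we do not reject H₀.

14.091; do not reject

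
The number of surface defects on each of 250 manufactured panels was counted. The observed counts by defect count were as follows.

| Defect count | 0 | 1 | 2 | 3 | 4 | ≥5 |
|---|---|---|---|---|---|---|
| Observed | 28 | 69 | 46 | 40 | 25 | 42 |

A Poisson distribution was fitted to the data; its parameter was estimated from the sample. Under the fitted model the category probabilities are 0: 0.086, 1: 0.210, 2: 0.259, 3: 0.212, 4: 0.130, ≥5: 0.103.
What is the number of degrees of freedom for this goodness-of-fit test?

There are k = 6 categories and 1 parameter estimated from the data, so df = 6 − 1 − 1 = 4.

4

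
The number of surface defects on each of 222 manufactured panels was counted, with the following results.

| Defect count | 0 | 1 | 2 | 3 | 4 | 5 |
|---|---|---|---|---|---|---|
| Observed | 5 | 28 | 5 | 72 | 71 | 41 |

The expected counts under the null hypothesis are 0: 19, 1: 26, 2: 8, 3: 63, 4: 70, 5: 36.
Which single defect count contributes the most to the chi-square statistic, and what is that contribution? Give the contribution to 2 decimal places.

0, 10.32

χ² = (5−19)²/19 + (28−26)²/26 + (5−8)²/8 + (72−63)²/63 + (71−70)²/70 + (41−36)²/36
   = 10.316 + 0.154 + 1.125 + 1.286 + 0.014 + 0.694
The largest term is for 0: 10.32.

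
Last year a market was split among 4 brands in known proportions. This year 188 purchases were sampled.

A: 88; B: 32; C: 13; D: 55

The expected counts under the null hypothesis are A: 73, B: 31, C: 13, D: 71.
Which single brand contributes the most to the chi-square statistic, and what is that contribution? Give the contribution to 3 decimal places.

D, 3.606

χ² = (88−73)²/73 + (32−31)²/31 + (13−13)²/13 + (55−71)²/71
   = 3.0822 + 0.0323 + 0.0000 + 3.6056
The largest term is for D: 3.606.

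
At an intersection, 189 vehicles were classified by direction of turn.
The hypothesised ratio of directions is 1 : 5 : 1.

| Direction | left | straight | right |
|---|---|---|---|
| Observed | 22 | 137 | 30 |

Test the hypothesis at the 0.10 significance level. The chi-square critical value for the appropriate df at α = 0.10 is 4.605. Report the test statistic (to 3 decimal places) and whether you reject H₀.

1.289; do not reject

Ratio total = 7. Expected counts: 189×1/7 = 27, 189×5/7 = 135, 189×1/7 = 27.
cat           O        E   (O−E)²/E
left         22       27     0.9259
straight    137      135     0.0296
right        30       27     0.3333
Sum = 1.289
df = 2. Since 1.289 < 4.605, we do not reject H₀.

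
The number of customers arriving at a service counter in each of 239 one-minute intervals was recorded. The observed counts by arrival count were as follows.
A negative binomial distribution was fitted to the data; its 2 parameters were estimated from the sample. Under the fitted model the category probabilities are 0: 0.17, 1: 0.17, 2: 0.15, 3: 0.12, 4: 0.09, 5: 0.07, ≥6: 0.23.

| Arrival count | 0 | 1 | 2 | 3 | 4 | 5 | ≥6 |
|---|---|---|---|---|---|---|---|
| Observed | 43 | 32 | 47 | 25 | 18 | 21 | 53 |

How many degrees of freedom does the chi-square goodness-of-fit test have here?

There are k = 7 categories and 2 parameters estimated from the data, so df = 7 − 1 − 2 = 4.

4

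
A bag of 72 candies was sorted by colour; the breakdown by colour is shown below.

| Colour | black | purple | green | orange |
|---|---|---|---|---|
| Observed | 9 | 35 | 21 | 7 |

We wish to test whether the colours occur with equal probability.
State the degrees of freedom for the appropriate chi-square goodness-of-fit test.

3

There are k = 4 categories and no parameters were estimated from the data, so df = 4 − 1 = 3.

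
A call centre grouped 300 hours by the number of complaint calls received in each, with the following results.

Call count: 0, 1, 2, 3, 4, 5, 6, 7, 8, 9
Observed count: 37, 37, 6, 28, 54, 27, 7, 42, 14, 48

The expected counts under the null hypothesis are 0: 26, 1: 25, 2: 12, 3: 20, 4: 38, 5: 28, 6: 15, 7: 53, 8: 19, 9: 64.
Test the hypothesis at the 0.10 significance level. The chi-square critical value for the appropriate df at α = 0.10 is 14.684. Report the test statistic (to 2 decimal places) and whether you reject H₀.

35.25; reject

0: (37 − 26)²/26 = 121/26 = 4.654
1: (37 − 25)²/25 = 144/25 = 5.760
2: (6 − 12)²/12 = 36/12 = 3.000
3: (28 − 20)²/20 = 64/20 = 3.200
4: (54 − 38)²/38 = 256/38 = 6.737
5: (27 − 28)²/28 = 1/28 = 0.036
6: (7 − 15)²/15 = 64/15 = 4.267
7: (42 − 53)²/53 = 121/53 = 2.283
8: (14 − 19)²/19 = 25/19 = 1.316
9: (48 − 64)²/64 = 256/64 = 4.000
Sum = 35.25
df = 9. Since 35.25 > 14.684, we reject H₀.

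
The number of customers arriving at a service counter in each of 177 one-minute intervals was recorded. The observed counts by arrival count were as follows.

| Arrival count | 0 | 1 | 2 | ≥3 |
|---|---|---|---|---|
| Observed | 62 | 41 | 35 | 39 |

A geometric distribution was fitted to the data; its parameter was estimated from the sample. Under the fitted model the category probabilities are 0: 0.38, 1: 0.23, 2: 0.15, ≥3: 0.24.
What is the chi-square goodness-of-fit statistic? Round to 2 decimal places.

Expected counts E_i = n·p_i: 177×0.38 = 67.26, 177×0.23 = 40.71, 177×0.15 = 26.55, 177×0.24 = 42.48.
cat         O        E   (O−E)²/E
0          62    67.26      0.411
1          41    40.71      0.002
2          35    26.55      2.689
≥3         39    42.48      0.285
Sum = 3.39

3.39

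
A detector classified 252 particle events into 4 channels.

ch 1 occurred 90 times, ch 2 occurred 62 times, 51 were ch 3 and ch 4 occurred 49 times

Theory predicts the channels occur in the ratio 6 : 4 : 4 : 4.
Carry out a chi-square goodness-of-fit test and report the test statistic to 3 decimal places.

2.393

Ratio total = 18. Expected counts: 252×6/18 = 84, 252×4/18 = 56, 252×4/18 = 56, 252×4/18 = 56.
χ² = (90−84)²/84 + (62−56)²/56 + (51−56)²/56 + (49−56)²/56
   = 0.4286 + 0.6429 + 0.4464 + 0.8750
Sum = 2.393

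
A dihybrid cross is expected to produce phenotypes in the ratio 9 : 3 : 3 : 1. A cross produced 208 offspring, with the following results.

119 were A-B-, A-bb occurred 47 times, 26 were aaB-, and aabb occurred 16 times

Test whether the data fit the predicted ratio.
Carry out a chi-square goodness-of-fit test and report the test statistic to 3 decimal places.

Ratio total = 16. Expected counts: 208×9/16 = 117, 208×3/16 = 39, 208×3/16 = 39, 208×1/16 = 13.
cat         O        E   (O−E)²/E
A-B-      119      117     0.0342
A-bb       47       39     1.6410
aaB-       26       39     4.3333
aabb       16       13     0.6923
Sum = 6.701

6.701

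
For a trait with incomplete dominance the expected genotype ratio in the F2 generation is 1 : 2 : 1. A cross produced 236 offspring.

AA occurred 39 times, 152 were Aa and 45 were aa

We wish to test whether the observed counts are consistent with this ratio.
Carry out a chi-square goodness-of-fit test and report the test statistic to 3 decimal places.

19.898

Ratio total = 4. Expected counts: 236×1/4 = 59, 236×2/4 = 118, 236×1/4 = 59.
χ² = (39−59)²/59 + (152−118)²/118 + (45−59)²/59
   = 6.7797 + 9.7966 + 3.3220
Sum = 19.898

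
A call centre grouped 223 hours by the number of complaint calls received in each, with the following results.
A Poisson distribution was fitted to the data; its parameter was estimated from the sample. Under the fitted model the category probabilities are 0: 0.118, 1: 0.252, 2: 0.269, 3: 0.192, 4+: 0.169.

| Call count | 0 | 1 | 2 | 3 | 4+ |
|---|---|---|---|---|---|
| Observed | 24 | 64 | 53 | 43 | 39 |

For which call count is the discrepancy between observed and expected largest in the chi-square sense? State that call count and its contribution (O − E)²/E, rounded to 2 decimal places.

Expected counts E_i = n·p_i: 223×0.118 = 26.314, 223×0.252 = 56.196, 223×0.269 = 59.987, 223×0.192 = 42.816, 223×0.169 = 37.687.
cat         O        E   (O−E)²/E
0          24   26.314      0.203
1          64   56.196      1.084
2          53   59.987      0.814
3          43   42.816      0.001
4+         39   37.687      0.046
The largest term is for 1: 1.08.

1, 1.08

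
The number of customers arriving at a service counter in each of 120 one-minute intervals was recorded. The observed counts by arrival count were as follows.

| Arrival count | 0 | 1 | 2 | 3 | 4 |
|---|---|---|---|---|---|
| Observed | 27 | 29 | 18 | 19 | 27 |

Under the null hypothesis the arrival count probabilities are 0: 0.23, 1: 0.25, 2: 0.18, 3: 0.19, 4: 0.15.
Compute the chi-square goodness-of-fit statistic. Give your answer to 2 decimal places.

5.78

Expected counts E_i = n·p_i: 120×0.23 = 27.6, 120×0.25 = 30, 120×0.18 = 21.6, 120×0.19 = 22.8, 120×0.15 = 18.
cat         O        E   (O−E)²/E
0          27     27.6      0.013
1          29       30      0.033
2          18     21.6      0.600
3          19     22.8      0.633
4          27       18      4.500
Sum = 5.78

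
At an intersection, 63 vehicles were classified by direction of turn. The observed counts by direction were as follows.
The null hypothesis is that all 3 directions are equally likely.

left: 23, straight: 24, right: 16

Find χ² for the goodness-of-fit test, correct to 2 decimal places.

Expected count for each of the 3 categories: 63/3 = 21.
cat           O        E   (O−E)²/E
left         23       21      0.190
straight     24       21      0.429
right        16       21      1.190
Sum = 1.81

1.81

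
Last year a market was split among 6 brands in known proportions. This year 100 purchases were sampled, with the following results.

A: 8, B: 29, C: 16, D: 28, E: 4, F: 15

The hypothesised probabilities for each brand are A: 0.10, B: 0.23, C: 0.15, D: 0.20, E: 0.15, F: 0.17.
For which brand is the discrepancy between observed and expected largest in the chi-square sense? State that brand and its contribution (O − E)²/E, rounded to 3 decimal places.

Expected counts E_i = n·p_i: 100×0.10 = 10, 100×0.23 = 23, 100×0.15 = 15, 100×0.20 = 20, 100×0.15 = 15, 100×0.17 = 17.
cat         O        E   (O−E)²/E
A           8       10     0.4000
B          29       23     1.5652
C          16       15     0.0667
D          28       20     3.2000
E           4       15     8.0667
F          15       17     0.2353
The largest term is for E: 8.067.

E, 8.067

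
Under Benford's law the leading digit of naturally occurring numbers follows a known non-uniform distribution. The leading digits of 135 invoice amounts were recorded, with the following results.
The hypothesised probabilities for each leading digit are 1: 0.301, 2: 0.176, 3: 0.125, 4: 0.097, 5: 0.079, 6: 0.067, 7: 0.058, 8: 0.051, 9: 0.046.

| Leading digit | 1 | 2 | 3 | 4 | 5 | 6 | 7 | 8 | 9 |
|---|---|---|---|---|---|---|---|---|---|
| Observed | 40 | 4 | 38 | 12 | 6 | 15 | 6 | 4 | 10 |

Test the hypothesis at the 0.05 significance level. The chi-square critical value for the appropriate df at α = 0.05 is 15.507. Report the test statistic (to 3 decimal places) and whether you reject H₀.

Expected counts E_i = n·p_i: 135×0.301 = 40.635, 135×0.176 = 23.76, 135×0.125 = 16.875, 135×0.097 = 13.095, 135×0.079 = 10.665, 135×0.067 = 9.045, 135×0.058 = 7.83, 135×0.051 = 6.885, 135×0.046 = 6.21.
1: (40 − 40.635)²/40.635 = 0.403225/40.635 = 0.0099
2: (4 − 23.76)²/23.76 = 390.4576/23.76 = 16.4334
3: (38 − 16.875)²/16.875 = 446.265625/16.875 = 26.4454
4: (12 − 13.095)²/13.095 = 1.199025/13.095 = 0.0916
5: (6 − 10.665)²/10.665 = 21.762225/10.665 = 2.0405
6: (15 − 9.045)²/9.045 = 35.462025/9.045 = 3.9206
7: (6 − 7.83)²/7.83 = 3.3489/7.83 = 0.4277
8: (4 − 6.885)²/6.885 = 8.323225/6.885 = 1.2089
9: (10 − 6.21)²/6.21 = 14.3641/6.21 = 2.3131
Sum = 52.891
df = 8. Since 52.891 > 15.507, we reject H₀.

52.891; reject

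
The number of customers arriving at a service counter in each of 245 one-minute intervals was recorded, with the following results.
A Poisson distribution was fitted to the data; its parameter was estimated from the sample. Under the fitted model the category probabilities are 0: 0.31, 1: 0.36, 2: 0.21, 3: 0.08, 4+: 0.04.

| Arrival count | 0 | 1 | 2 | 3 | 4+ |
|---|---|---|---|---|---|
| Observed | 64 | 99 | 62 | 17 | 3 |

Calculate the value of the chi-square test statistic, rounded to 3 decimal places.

Expected counts E_i = n·p_i: 245×0.31 = 75.95, 245×0.36 = 88.2, 245×0.21 = 51.45, 245×0.08 = 19.6, 245×0.04 = 9.8.
χ² = (64−75.95)²/75.95 + (99−88.2)²/88.2 + (62−51.45)²/51.45 + (17−19.6)²/19.6 + (3−9.8)²/9.8
   = 1.8802 + 1.3224 + 2.1633 + 0.3449 + 4.7184
Sum = 10.429

10.429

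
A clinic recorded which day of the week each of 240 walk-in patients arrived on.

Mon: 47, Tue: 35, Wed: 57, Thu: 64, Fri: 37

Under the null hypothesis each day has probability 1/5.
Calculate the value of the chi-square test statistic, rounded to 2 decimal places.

Expected count for each of the 5 categories: 240/5 = 48.
cat         O        E   (O−E)²/E
Mon        47       48      0.021
Tue        35       48      3.521
Wed        57       48      1.688
Thu        64       48      5.333
Fri        37       48      2.521
Sum = 13.08

13.08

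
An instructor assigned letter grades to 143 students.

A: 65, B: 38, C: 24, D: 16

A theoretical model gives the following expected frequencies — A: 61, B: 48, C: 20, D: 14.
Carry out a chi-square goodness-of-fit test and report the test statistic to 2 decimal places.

cat         O        E   (O−E)²/E
A          65       61      0.262
B          38       48      2.083
C          24       20      0.800
D          16       14      0.286
Sum = 3.43

3.43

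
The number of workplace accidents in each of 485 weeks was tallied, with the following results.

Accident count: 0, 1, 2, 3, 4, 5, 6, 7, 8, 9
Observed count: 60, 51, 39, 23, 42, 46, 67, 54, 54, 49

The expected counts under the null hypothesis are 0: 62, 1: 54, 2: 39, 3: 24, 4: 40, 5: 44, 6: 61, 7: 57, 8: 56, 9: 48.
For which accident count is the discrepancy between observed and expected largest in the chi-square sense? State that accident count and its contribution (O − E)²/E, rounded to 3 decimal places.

χ² = (60−62)²/62 + (51−54)²/54 + (39−39)²/39 + (23−24)²/24 + (42−40)²/40 + (46−44)²/44 + (67−61)²/61 + (54−57)²/57 + (54−56)²/56 + (49−48)²/48
   = 0.0645 + 0.1667 + 0.0000 + 0.0417 + 0.1000 + 0.0909 + 0.5902 + 0.1579 + 0.0714 + 0.0208
The largest term is for 6: 0.590.

6, 0.590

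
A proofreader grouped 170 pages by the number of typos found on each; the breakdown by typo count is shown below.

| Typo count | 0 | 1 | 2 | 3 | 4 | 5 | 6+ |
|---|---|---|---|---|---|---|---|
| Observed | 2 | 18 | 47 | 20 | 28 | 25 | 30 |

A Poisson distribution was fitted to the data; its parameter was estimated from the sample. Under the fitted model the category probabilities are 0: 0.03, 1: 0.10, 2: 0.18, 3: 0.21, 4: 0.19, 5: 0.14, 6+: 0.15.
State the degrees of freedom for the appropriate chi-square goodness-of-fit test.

There are k = 7 categories and 1 parameter estimated from the data, so df = 7 − 1 − 1 = 5.

5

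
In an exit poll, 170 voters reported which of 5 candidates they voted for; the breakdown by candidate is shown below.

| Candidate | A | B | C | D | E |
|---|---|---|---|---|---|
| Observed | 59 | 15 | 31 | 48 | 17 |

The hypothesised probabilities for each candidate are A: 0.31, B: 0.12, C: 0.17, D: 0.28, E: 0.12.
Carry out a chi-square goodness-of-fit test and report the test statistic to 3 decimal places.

2.905

Expected counts E_i = n·p_i: 170×0.31 = 52.7, 170×0.12 = 20.4, 170×0.17 = 28.9, 170×0.28 = 47.6, 170×0.12 = 20.4.
χ² = (59−52.7)²/52.7 + (15−20.4)²/20.4 + (31−28.9)²/28.9 + (48−47.6)²/47.6 + (17−20.4)²/20.4
   = 0.7531 + 1.4294 + 0.1526 + 0.0034 + 0.5667
Sum = 2.905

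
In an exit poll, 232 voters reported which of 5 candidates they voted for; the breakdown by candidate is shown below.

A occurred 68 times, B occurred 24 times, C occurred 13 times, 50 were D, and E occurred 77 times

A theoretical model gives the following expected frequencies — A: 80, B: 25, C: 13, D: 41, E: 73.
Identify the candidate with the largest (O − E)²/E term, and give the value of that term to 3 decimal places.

χ² = (68−80)²/80 + (24−25)²/25 + (13−13)²/13 + (50−41)²/41 + (77−73)²/73
   = 1.8000 + 0.0400 + 0.0000 + 1.9756 + 0.2192
The largest term is for D: 1.976.

D, 1.976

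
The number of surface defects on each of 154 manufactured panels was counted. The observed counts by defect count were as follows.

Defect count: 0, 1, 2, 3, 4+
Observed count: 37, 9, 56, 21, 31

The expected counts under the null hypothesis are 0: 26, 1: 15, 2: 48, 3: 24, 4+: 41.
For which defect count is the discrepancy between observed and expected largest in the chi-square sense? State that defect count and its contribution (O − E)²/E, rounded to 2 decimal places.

0, 4.65

cat         O        E   (O−E)²/E
0          37       26      4.654
1           9       15      2.400
2          56       48      1.333
3          21       24      0.375
4+         31       41      2.439
The largest term is for 0: 4.65.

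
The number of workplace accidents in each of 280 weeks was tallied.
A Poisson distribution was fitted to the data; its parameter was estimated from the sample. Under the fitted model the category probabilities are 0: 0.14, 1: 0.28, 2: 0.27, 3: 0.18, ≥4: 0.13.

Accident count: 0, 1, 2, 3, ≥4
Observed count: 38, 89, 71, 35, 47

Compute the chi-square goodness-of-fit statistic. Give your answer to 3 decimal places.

9.542

Expected counts E_i = n·p_i: 280×0.14 = 39.2, 280×0.28 = 78.4, 280×0.27 = 75.6, 280×0.18 = 50.4, 280×0.13 = 36.4.
χ² = (38−39.2)²/39.2 + (89−78.4)²/78.4 + (71−75.6)²/75.6 + (35−50.4)²/50.4 + (47−36.4)²/36.4
   = 0.0367 + 1.4332 + 0.2799 + 4.7056 + 3.0868
Sum = 9.542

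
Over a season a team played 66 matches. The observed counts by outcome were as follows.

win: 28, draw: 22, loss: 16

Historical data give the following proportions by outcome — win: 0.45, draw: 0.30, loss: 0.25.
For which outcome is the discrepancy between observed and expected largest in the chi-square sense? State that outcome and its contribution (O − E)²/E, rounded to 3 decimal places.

Expected counts E_i = n·p_i: 66×0.45 = 29.7, 66×0.30 = 19.8, 66×0.25 = 16.5.
win: (28 − 29.7)²/29.7 = 2.89/29.7 = 0.0973
draw: (22 − 19.8)²/19.8 = 4.84/19.8 = 0.2444
loss: (16 − 16.5)²/16.5 = 0.25/16.5 = 0.0152
The largest term is for draw: 0.244.

draw, 0.244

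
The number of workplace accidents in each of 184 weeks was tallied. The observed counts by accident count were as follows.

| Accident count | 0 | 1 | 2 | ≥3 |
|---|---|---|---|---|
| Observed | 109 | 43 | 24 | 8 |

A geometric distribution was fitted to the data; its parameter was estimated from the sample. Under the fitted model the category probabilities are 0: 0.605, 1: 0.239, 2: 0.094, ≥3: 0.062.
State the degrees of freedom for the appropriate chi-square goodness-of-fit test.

2

There are k = 4 categories and 1 parameter estimated from the data, so df = 4 − 1 − 1 = 2.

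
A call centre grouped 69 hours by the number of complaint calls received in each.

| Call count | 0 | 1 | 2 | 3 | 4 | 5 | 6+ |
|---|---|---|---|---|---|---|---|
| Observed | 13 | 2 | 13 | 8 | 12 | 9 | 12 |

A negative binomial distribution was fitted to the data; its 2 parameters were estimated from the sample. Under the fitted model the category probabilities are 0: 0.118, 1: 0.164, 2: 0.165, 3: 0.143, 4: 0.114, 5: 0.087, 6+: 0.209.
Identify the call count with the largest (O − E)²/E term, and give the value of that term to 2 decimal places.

Expected counts E_i = n·p_i: 69×0.118 = 8.142, 69×0.164 = 11.316, 69×0.165 = 11.385, 69×0.143 = 9.867, 69×0.114 = 7.866, 69×0.087 = 6.003, 69×0.209 = 14.421.
cat         O        E   (O−E)²/E
0          13    8.142      2.899
1           2   11.316      7.669
2          13   11.385      0.229
3           8    9.867      0.353
4          12    7.866      2.173
5           9    6.003      1.496
6+         12   14.421      0.406
The largest term is for 1: 7.67.

1, 7.67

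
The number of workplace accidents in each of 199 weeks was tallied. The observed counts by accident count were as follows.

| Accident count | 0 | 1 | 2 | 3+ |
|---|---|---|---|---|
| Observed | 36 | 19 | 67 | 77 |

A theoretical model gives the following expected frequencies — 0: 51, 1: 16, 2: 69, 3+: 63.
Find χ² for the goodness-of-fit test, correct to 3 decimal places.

8.143

χ² = (36−51)²/51 + (19−16)²/16 + (67−69)²/69 + (77−63)²/63
   = 4.4118 + 0.5625 + 0.0580 + 3.1111
Sum = 8.143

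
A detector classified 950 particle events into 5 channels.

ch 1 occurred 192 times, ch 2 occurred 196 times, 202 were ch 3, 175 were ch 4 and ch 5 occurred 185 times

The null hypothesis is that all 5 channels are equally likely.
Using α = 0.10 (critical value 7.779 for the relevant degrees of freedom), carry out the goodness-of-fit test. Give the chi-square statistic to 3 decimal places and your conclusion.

2.284; do not reject

Under H₀ each category has probability 1/5, so each expected count is 950/5 = 190.
cat         O        E   (O−E)²/E
ch 1      192      190     0.0211
ch 2      196      190     0.1895
ch 3      202      190     0.7579
ch 4      175      190     1.1842
ch 5      185      190     0.1316
Sum = 2.284
df = 4. Since 2.284 < 7.779, we do not reject H₀.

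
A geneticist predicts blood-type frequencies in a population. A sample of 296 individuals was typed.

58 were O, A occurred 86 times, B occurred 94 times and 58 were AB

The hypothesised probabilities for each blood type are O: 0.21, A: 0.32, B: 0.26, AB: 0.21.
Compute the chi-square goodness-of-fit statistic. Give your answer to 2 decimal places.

5.13

Expected counts E_i = n·p_i: 296×0.21 = 62.16, 296×0.32 = 94.72, 296×0.26 = 76.96, 296×0.21 = 62.16.
χ² = (58−62.16)²/62.16 + (86−94.72)²/94.72 + (94−76.96)²/76.96 + (58−62.16)²/62.16
   = 0.278 + 0.803 + 3.773 + 0.278
Sum = 5.13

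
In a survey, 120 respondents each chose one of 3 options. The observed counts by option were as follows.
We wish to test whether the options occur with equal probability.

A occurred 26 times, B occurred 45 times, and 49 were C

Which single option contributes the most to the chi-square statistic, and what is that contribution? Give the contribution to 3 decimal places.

A, 4.900

Under H₀ each category has probability 1/3, so each expected count is 120/3 = 40.
χ² = (26−40)²/40 + (45−40)²/40 + (49−40)²/40
   = 4.9000 + 0.6250 + 2.0250
The largest term is for A: 4.900.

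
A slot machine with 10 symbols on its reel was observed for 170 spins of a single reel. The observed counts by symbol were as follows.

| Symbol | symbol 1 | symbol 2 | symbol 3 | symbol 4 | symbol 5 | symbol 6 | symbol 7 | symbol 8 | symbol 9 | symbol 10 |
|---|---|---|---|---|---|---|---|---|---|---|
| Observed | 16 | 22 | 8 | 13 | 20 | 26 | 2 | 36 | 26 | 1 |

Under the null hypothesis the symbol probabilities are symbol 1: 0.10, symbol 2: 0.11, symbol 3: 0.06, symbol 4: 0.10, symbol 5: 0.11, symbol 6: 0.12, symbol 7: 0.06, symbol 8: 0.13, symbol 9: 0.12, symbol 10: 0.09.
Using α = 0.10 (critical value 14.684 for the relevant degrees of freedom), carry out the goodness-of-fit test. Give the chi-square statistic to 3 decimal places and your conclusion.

33.922; reject

Expected counts E_i = n·p_i: 170×0.10 = 17, 170×0.11 = 18.7, 170×0.06 = 10.2, 170×0.10 = 17, 170×0.11 = 18.7, 170×0.12 = 20.4, 170×0.06 = 10.2, 170×0.13 = 22.1, 170×0.12 = 20.4, 170×0.09 = 15.3.
cat            O        E   (O−E)²/E
symbol 1      16       17     0.0588
symbol 2      22     18.7     0.5824
symbol 3       8     10.2     0.4745
symbol 4      13       17     0.9412
symbol 5      20     18.7     0.0904
symbol 6      26     20.4     1.5373
symbol 7       2     10.2     6.5922
symbol 8      36     22.1     8.7425
symbol 9      26     20.4     1.5373
symbol 10      1     15.3    13.3654
Sum = 33.922
df = 9. Since 33.922 > 14.684, we reject H₀.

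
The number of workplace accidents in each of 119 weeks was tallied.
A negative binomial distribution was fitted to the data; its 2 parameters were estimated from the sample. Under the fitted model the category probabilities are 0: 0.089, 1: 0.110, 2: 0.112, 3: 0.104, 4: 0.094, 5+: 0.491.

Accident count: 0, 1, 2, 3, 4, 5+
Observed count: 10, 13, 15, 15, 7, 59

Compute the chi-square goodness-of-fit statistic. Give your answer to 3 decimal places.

2.372

Expected counts E_i = n·p_i: 119×0.089 = 10.591, 119×0.110 = 13.09, 119×0.112 = 13.328, 119×0.104 = 12.376, 119×0.094 = 11.186, 119×0.491 = 58.429.
0: (10 − 10.591)²/10.591 = 0.349281/10.591 = 0.0330
1: (13 − 13.09)²/13.09 = 0.0081/13.09 = 0.0006
2: (15 − 13.328)²/13.328 = 2.795584/13.328 = 0.2098
3: (15 − 12.376)²/12.376 = 6.885376/12.376 = 0.5563
4: (7 − 11.186)²/11.186 = 17.522596/11.186 = 1.5665
5+: (59 − 58.429)²/58.429 = 0.326041/58.429 = 0.0056
Sum = 2.372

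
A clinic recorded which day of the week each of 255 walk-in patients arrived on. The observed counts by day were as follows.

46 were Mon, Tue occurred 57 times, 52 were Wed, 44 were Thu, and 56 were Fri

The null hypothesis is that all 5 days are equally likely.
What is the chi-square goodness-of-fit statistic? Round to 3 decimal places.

Expected count for each of the 5 categories: 255/5 = 51.
cat         O        E   (O−E)²/E
Mon        46       51     0.4902
Tue        57       51     0.7059
Wed        52       51     0.0196
Thu        44       51     0.9608
Fri        56       51     0.4902
Sum = 2.667

2.667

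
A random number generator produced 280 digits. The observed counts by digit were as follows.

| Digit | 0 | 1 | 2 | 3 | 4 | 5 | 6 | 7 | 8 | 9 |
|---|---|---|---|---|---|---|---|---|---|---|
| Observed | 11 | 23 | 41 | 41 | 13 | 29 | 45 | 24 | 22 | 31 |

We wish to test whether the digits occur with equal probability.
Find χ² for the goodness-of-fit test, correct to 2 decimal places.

43.86

Under H₀ each category has probability 1/10, so each expected count is 280/10 = 28.
cat         O        E   (O−E)²/E
0          11       28     10.321
1          23       28      0.893
2          41       28      6.036
3          41       28      6.036
4          13       28      8.036
5          29       28      0.036
6          45       28     10.321
7          24       28      0.571
8          22       28      1.286
9          31       28      0.321
Sum = 43.86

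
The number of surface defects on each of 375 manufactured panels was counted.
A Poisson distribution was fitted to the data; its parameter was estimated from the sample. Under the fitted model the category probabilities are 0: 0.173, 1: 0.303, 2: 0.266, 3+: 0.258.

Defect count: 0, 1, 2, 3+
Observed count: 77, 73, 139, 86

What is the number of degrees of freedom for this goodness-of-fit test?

There are k = 4 categories and 1 parameter estimated from the data, so df = 4 − 1 − 1 = 2.

2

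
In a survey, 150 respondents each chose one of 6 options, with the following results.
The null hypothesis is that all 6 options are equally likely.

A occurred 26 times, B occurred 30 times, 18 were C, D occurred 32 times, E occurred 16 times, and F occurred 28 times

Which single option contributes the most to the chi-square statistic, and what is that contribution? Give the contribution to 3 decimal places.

Expected count for each of the 6 categories: 150/6 = 25.
cat         O        E   (O−E)²/E
A          26       25     0.0400
B          30       25     1.0000
C          18       25     1.9600
D          32       25     1.9600
E          16       25     3.2400
F          28       25     0.3600
The largest term is for E: 3.240.

E, 3.240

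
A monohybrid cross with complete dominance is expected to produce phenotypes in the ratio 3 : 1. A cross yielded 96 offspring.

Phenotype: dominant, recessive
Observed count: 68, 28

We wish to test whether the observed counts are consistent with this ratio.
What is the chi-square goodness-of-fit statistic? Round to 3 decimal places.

Ratio total = 4. Expected counts: 96×3/4 = 72, 96×1/4 = 24.
dominant: (68 − 72)²/72 = 16/72 = 0.2222
recessive: (28 − 24)²/24 = 16/24 = 0.6667
Sum = 0.889

0.889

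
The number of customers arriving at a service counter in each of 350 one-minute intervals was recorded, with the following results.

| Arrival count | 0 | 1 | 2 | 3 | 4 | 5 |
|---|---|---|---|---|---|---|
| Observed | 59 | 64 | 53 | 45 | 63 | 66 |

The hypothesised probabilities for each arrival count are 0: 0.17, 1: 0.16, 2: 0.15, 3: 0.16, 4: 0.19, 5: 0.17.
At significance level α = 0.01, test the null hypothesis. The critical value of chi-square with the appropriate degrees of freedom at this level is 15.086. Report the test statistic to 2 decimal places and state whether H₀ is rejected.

Expected counts E_i = n·p_i: 350×0.17 = 59.5, 350×0.16 = 56, 350×0.15 = 52.5, 350×0.16 = 56, 350×0.19 = 66.5, 350×0.17 = 59.5.
0: (59 − 59.5)²/59.5 = 0.25/59.5 = 0.004
1: (64 − 56)²/56 = 64/56 = 1.143
2: (53 − 52.5)²/52.5 = 0.25/52.5 = 0.005
3: (45 − 56)²/56 = 121/56 = 2.161
4: (63 − 66.5)²/66.5 = 12.25/66.5 = 0.184
5: (66 − 59.5)²/59.5 = 42.25/59.5 = 0.710
Sum = 4.21
df = 5. Since 4.21 < 15.086, we do not reject H₀.

4.21; do not reject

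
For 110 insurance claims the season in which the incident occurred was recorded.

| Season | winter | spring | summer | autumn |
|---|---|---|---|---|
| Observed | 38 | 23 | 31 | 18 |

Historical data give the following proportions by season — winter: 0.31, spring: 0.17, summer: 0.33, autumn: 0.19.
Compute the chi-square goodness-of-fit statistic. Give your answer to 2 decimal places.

2.61

Expected counts E_i = n·p_i: 110×0.31 = 34.1, 110×0.17 = 18.7, 110×0.33 = 36.3, 110×0.19 = 20.9.
cat         O        E   (O−E)²/E
winter     38     34.1      0.446
spring     23     18.7      0.989
summer     31     36.3      0.774
autumn     18     20.9      0.402
Sum = 2.61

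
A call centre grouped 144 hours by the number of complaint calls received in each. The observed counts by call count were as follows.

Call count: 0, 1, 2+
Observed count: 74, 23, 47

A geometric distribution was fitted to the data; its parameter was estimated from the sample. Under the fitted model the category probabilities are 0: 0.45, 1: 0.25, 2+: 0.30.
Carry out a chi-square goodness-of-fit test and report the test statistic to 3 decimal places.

Expected counts E_i = n·p_i: 144×0.45 = 64.8, 144×0.25 = 36, 144×0.30 = 43.2.
cat         O        E   (O−E)²/E
0          74     64.8     1.3062
1          23       36     4.6944
2+         47     43.2     0.3343
Sum = 6.335

6.335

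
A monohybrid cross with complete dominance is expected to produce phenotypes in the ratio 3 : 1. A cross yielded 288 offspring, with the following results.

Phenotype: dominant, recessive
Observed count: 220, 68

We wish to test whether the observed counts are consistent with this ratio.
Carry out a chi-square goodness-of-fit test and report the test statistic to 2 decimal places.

0.30

Ratio total = 4. Expected counts: 288×3/4 = 216, 288×1/4 = 72.
χ² = (220−216)²/216 + (68−72)²/72
   = 0.074 + 0.222
Sum = 0.30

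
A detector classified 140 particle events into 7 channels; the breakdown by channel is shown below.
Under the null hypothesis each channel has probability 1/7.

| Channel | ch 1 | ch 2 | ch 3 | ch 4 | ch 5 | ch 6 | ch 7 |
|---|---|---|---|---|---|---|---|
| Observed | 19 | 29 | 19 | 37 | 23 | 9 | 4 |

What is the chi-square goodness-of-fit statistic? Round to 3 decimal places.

Under H₀ each category has probability 1/7, so each expected count is 140/7 = 20.
χ² = (19−20)²/20 + (29−20)²/20 + (19−20)²/20 + (37−20)²/20 + (23−20)²/20 + (9−20)²/20 + (4−20)²/20
   = 0.0500 + 4.0500 + 0.0500 + 14.4500 + 0.4500 + 6.0500 + 12.8000
Sum = 37.900

37.900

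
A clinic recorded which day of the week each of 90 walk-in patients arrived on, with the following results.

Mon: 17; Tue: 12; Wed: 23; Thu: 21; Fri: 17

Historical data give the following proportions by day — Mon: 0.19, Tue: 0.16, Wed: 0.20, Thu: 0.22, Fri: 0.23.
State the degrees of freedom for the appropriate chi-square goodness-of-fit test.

There are k = 5 categories and no parameters were estimated from the data, so df = 5 − 1 = 4.

4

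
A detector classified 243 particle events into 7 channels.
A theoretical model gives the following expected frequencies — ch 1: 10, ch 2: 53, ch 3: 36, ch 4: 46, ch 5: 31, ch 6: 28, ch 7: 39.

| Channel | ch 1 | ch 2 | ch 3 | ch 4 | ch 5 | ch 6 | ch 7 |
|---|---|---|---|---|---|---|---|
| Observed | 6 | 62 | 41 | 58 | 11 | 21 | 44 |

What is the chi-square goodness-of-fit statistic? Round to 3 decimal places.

22.247

cat         O        E   (O−E)²/E
ch 1        6       10     1.6000
ch 2       62       53     1.5283
ch 3       41       36     0.6944
ch 4       58       46     3.1304
ch 5       11       31    12.9032
ch 6       21       28     1.7500
ch 7       44       39     0.6410
Sum = 22.247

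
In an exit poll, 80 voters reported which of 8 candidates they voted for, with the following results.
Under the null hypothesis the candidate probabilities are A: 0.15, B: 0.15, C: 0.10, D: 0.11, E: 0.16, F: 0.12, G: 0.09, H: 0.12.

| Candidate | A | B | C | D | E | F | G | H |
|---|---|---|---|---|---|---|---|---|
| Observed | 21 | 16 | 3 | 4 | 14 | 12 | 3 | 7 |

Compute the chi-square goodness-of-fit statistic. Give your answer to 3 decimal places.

17.693

Expected counts E_i = n·p_i: 80×0.15 = 12, 80×0.15 = 12, 80×0.10 = 8, 80×0.11 = 8.8, 80×0.16 = 12.8, 80×0.12 = 9.6, 80×0.09 = 7.2, 80×0.12 = 9.6.
cat         O        E   (O−E)²/E
A          21       12     6.7500
B          16       12     1.3333
C           3        8     3.1250
D           4      8.8     2.6182
E          14     12.8     0.1125
F          12      9.6     0.6000
G           3      7.2     2.4500
H           7      9.6     0.7042
Sum = 17.693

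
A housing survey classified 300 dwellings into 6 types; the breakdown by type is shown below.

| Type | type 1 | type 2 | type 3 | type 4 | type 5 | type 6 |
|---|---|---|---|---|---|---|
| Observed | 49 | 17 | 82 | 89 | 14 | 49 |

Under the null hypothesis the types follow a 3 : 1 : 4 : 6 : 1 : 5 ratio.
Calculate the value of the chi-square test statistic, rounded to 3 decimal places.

Ratio total = 20. Expected counts: 300×3/20 = 45, 300×1/20 = 15, 300×4/20 = 60, 300×6/20 = 90, 300×1/20 = 15, 300×5/20 = 75.
type 1: (49 − 45)²/45 = 16/45 = 0.3556
type 2: (17 − 15)²/15 = 4/15 = 0.2667
type 3: (82 − 60)²/60 = 484/60 = 8.0667
type 4: (89 − 90)²/90 = 1/90 = 0.0111
type 5: (14 − 15)²/15 = 1/15 = 0.0667
type 6: (49 − 75)²/75 = 676/75 = 9.0133
Sum = 17.780

17.780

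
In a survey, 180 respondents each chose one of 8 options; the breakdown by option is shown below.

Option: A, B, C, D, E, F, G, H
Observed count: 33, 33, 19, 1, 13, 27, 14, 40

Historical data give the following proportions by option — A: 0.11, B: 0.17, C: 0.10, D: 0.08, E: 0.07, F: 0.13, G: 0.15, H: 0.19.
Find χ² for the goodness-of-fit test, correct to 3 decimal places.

29.323

Expected counts E_i = n·p_i: 180×0.11 = 19.8, 180×0.17 = 30.6, 180×0.10 = 18, 180×0.08 = 14.4, 180×0.07 = 12.6, 180×0.13 = 23.4, 180×0.15 = 27, 180×0.19 = 34.2.
χ² = (33−19.8)²/19.8 + (33−30.6)²/30.6 + (19−18)²/18 + (1−14.4)²/14.4 + (13−12.6)²/12.6 + (27−23.4)²/23.4 + (14−27)²/27 + (40−34.2)²/34.2
   = 8.8000 + 0.1882 + 0.0556 + 12.4694 + 0.0127 + 0.5538 + 6.2593 + 0.9836
Sum = 29.323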